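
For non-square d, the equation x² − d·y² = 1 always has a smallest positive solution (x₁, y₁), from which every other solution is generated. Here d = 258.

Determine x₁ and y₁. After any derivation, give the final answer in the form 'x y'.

[16; 16,32] for √258; ℓ=2 ⇒ convergent index 1
step 0: (16, 1)  from 16·(1,0) + (0,1)
step 1: (257, 16)  from 16·(16,1) + (1,0)
→ (257, 16).  Check: 257²=66049, 258·16²=66048, difference 1.

257 16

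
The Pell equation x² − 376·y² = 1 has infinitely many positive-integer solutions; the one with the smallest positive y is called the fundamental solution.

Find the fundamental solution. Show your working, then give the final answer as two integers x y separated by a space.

2143295 110532

√376 = [19; 2,1,1,3,1,…,1,2,38, …], period ℓ=16 (even) → k=15
k=0  a_k=19  p_k/q_k = 19/1
k=1  a_k=2  p_k/q_k = 39/2
k=2  a_k=1  p_k/q_k = 58/3
k=3  a_k=1  p_k/q_k = 97/5
k=4  a_k=3  p_k/q_k = 349/18
k=5  a_k=1  p_k/q_k = 446/23
k=6  a_k=2  p_k/q_k = 1241/64
k=7  a_k=2  p_k/q_k = 2928/151
k=8  a_k=4  p_k/q_k = 12953/668
k=9  a_k=2  p_k/q_k = 28834/1487
k=10  a_k=2  p_k/q_k = 70621/3642
k=11  a_k=1  p_k/q_k = 99455/5129
k=12  a_k=3  p_k/q_k = 368986/19029
k=13  a_k=1  p_k/q_k = 468441/24158
k=14  a_k=1  p_k/q_k = 837427/43187
k=15  a_k=2  p_k/q_k = 2143295/110532
fundamental: x₁=2143295, y₁=110532  (since 4593713457025 − 376·12217323024 = 1)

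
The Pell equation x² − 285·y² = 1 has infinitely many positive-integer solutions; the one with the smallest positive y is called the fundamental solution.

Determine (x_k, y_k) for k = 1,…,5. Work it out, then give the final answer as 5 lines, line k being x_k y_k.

2431 144
11819521 700128
57466508671 3404022192
279402153338881 16550355197376
1358453212067130751 80467823565619920

√285 → a₀=16, period (1,7,2,7,1,32); ℓ=6 even so k=5
step 0: (16, 1)  from 16·(1,0) + (0,1)
…
step 2: (135, 8)  from 7·(17,1) + (16,1)
…
step 4: (2144, 127)  from 7·(287,17) + (135,8)
step 5: (2431, 144)  from 1·(2144,127) + (287,17)
(x₁, y₁) = (2431, 144);  2431² − 285·144² = 1 ✓
(2431+144√285)^2 = 11819521 + 700128√285
(2431+144√285)^3 = 57466508671 + 3404022192√285
(2431+144√285)^4 = 279402153338881 + 16550355197376√285
(2431+144√285)^5 = 1358453212067130751 + 80467823565619920√285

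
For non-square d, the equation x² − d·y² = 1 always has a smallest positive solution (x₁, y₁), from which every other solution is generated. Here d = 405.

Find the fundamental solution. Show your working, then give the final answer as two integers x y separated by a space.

√405 → a₀=20, period (8,40); ℓ=2 even so k=1
i=0: a=20 ⇒ p=20, q=1
i=1: a=8 ⇒ p=161, q=8
(x₁, y₁) = (161, 8);  161² − 405·8² = 1 ✓

161 8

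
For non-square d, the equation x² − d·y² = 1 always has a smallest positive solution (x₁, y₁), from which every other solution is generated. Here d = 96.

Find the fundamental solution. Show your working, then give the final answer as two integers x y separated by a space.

[9; 1,3,1,18] for √96; ℓ=4 ⇒ convergent index 3
a_0=9:  p_0=9·1+0=9,  q_0=9·0+1=1
a_1=1:  p_1=1·9+1=10,  q_1=1·1+0=1
a_2=3:  p_2=3·10+9=39,  q_2=3·1+1=4
a_3=1:  p_3=1·39+10=49,  q_3=1·4+1=5
fundamental: x₁=49, y₁=5  (since 2401 − 96·25 = 1)

49 5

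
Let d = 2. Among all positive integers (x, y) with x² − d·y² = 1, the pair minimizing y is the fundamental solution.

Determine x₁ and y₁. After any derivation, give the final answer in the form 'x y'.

3 2

√2 = [1; 2, …], period ℓ=1 (odd) → k=1
k=0  a_k=1  p_k/q_k = 1/1
k=1  a_k=2  p_k/q_k = 3/2
fundamental: x₁=3, y₁=2  (since 9 − 2·4 = 1)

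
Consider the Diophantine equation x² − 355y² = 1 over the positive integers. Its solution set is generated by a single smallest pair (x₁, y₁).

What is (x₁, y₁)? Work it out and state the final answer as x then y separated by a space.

954809 50676

[18; 1,5,3,3,1,6,1,3,3,5,1,36] for √355; ℓ=12 ⇒ convergent index 11
k=0  a_k=18  p_k/q_k = 18/1
k=1  a_k=1  p_k/q_k = 19/1
k=2  a_k=5  p_k/q_k = 113/6
k=3  a_k=3  p_k/q_k = 358/19
k=4  a_k=3  p_k/q_k = 1187/63
k=5  a_k=1  p_k/q_k = 1545/82
…
k=7  a_k=1  p_k/q_k = 12002/637
k=8  a_k=3  p_k/q_k = 46463/2466
…
k=10  a_k=5  p_k/q_k = 803418/42641
k=11  a_k=1  p_k/q_k = 954809/50676
→ (954809, 50676).  Check: 954809²=911660226481, 355·50676²=911660226480, difference 1.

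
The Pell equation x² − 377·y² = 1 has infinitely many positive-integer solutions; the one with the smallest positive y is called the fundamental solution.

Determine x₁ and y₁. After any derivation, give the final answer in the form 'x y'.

233 12

√377 = [19; 2,2,2,38, …], period ℓ=4 (even) → k=3
i=0: a=19 ⇒ p=19, q=1
i=1: a=2 ⇒ p=39, q=2
i=2: a=2 ⇒ p=97, q=5
i=3: a=2 ⇒ p=233, q=12
→ (233, 12).  Check: 233²=54289, 377·12²=54288, difference 1.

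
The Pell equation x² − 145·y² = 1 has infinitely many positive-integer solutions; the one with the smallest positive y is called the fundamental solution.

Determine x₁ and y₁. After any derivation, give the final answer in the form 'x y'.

289 24

√145 = [12; 24, …], period ℓ=1 (odd) → k=1
k=0  a_k=12  p_k/q_k = 12/1
k=1  a_k=24  p_k/q_k = 289/24
(x₁, y₁) = (289, 24);  289² − 145·24² = 1 ✓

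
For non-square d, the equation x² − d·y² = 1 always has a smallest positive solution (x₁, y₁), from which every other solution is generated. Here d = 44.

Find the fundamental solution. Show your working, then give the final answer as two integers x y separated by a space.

199 30

√44 = [6; 1,1,1,2,1,1,1,12, …], period ℓ=8 (even) → k=7
a_0=6:  p_0=6·1+0=6,  q_0=6·0+1=1
a_1=1:  p_1=1·6+1=7,  q_1=1·1+0=1
…
a_3=1:  p_3=1·13+7=20,  q_3=1·2+1=3
a_4=2:  p_4=2·20+13=53,  q_4=2·3+2=8
a_5=1:  p_5=1·53+20=73,  q_5=1·8+3=11
a_6=1:  p_6=1·73+53=126,  q_6=1·11+8=19
a_7=1:  p_7=1·126+73=199,  q_7=1·19+11=30
→ (199, 30).  Check: 199²=39601, 44·30²=39600, difference 1.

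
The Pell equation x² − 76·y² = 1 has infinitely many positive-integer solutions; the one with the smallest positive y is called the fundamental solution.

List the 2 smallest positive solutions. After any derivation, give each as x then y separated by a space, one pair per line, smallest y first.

[8; 1,2,1,1,5,4,5,1,1,2,1,16] for √76; ℓ=12 ⇒ convergent index 11
i=0: a=8 ⇒ p=8, q=1
i=1: a=1 ⇒ p=9, q=1
i=2: a=2 ⇒ p=26, q=3
i=3: a=1 ⇒ p=35, q=4
i=4: a=1 ⇒ p=61, q=7
i=5: a=5 ⇒ p=340, q=39
i=6: a=4 ⇒ p=1421, q=163
i=7: a=5 ⇒ p=7445, q=854
…
i=10: a=2 ⇒ p=41488, q=4759
i=11: a=1 ⇒ p=57799, q=6630
→ (57799, 6630).  Check: 57799²=3340724401, 76·6630²=3340724400, difference 1.
k=2:  x_2 = 57799·57799+76·6630·6630 = 6681448801,  y_2 = 57799·6630+6630·57799 = 766414740

57799 6630
6681448801 766414740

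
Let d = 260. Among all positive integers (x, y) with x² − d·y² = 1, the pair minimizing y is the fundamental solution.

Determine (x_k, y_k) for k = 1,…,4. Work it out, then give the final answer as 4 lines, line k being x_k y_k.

129 8
33281 2064
8586369 532504
2215249921 137383968

√260 → a₀=16, period (8,32); ℓ=2 even so k=1
a_0=16:  p_0=16·1+0=16,  q_0=16·0+1=1
a_1=8:  p_1=8·16+1=129,  q_1=8·1+0=8
→ (129, 8).  Check: 129²=16641, 260·8²=16640, difference 1.
(129+8√260)^2 = 33281 + 2064√260
(129+8√260)^3 = 8586369 + 532504√260
(129+8√260)^4 = 2215249921 + 137383968√260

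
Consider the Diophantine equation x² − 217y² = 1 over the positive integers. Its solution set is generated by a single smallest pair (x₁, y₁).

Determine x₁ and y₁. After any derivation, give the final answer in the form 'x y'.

3844063 260952

√217 → a₀=14, period (1,2,1,2,1,…,2,1,28); ℓ=16 even so k=15
step 0: (14, 1)  from 14·(1,0) + (0,1)
step 1: (15, 1)  from 1·(14,1) + (1,0)
…
step 5: (221, 15)  from 1·(162,11) + (59,4)
step 6: (383, 26)  from 1·(221,15) + (162,11)
step 7: (3668, 249)  from 9·(383,26) + (221,15)
step 8: (15055, 1022)  from 4·(3668,249) + (383,26)
step 9: (139163, 9447)  from 9·(15055,1022) + (3668,249)
…
step 12: (740980, 50301)  from 2·(293381,19916) + (154218,10469)
step 13: (1034361, 70217)  from 1·(740980,50301) + (293381,19916)
step 14: (2809702, 190735)  from 2·(1034361,70217) + (740980,50301)
step 15: (3844063, 260952)  from 1·(2809702,190735) + (1034361,70217)
(x₁, y₁) = (3844063, 260952);  3844063² − 217·260952² = 1 ✓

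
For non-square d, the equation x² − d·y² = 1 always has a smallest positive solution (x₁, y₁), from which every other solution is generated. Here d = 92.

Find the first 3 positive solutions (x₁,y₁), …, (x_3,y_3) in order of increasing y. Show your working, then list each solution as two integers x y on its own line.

1151 120
2649601 276240
6099380351 635904360

d=92: √d = [9; 1,1,2,4,2,1,1,18] (ℓ=8, even), read p_7/q_7
a_0=9:  p_0=9·1+0=9,  q_0=9·0+1=1
a_1=1:  p_1=1·9+1=10,  q_1=1·1+0=1
…
a_3=2:  p_3=2·19+10=48,  q_3=2·2+1=5
a_4=4:  p_4=4·48+19=211,  q_4=4·5+2=22
a_5=2:  p_5=2·211+48=470,  q_5=2·22+5=49
a_6=1:  p_6=1·470+211=681,  q_6=1·49+22=71
a_7=1:  p_7=1·681+470=1151,  q_7=1·71+49=120
fundamental: x₁=1151, y₁=120  (since 1324801 − 92·14400 = 1)
k=2:  x_2 = 1151·1151+92·120·120 = 2649601,  y_2 = 1151·120+120·1151 = 276240
k=3:  x_3 = 1151·2649601+92·120·276240 = 6099380351,  y_3 = 1151·276240+120·2649601 = 635904360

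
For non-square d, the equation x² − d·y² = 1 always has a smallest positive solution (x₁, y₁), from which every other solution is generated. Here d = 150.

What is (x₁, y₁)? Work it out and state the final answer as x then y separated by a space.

[12; 4,24] for √150; ℓ=2 ⇒ convergent index 1
k=0  a_k=12  p_k/q_k = 12/1
k=1  a_k=4  p_k/q_k = 49/4
fundamental: x₁=49, y₁=4  (since 2401 − 150·16 = 1)

49 4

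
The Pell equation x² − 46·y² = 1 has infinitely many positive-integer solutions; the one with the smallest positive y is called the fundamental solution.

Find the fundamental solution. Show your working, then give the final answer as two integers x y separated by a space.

√46 → a₀=6, period (1,3,1,1,2,6,2,1,1,3,1,12); ℓ=12 even so k=11
a_0=6:  p_0=6·1+0=6,  q_0=6·0+1=1
a_1=1:  p_1=1·6+1=7,  q_1=1·1+0=1
a_2=3:  p_2=3·7+6=27,  q_2=3·1+1=4
a_3=1:  p_3=1·27+7=34,  q_3=1·4+1=5
a_4=1:  p_4=1·34+27=61,  q_4=1·5+4=9
a_5=2:  p_5=2·61+34=156,  q_5=2·9+5=23
…
a_7=2:  p_7=2·997+156=2150,  q_7=2·147+23=317
a_8=1:  p_8=1·2150+997=3147,  q_8=1·317+147=464
a_9=1:  p_9=1·3147+2150=5297,  q_9=1·464+317=781
a_10=3:  p_10=3·5297+3147=19038,  q_10=3·781+464=2807
a_11=1:  p_11=1·19038+5297=24335,  q_11=1·2807+781=3588
→ (24335, 3588).  Check: 24335²=592192225, 46·3588²=592192224, difference 1.

24335 3588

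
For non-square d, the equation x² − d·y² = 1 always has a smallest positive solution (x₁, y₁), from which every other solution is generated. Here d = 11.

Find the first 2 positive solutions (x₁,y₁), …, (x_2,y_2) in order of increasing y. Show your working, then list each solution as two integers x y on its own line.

√11 = [3; 3,6, …], period ℓ=2 (even) → k=1
a_0=3:  p_0=3·1+0=3,  q_0=3·0+1=1
a_1=3:  p_1=3·3+1=10,  q_1=3·1+0=3
→ (10, 3).  Check: 10²=100, 11·3²=99, difference 1.
k=2:  x_2 = 10·10+11·3·3 = 199,  y_2 = 10·3+3·10 = 60

10 3
199 60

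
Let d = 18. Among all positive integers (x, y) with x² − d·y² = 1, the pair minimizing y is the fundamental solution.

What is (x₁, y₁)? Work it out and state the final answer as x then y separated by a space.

17 4

[4; 4,8] for √18; ℓ=2 ⇒ convergent index 1
step 0: (4, 1)  from 4·(1,0) + (0,1)
step 1: (17, 4)  from 4·(4,1) + (1,0)
(x₁, y₁) = (17, 4);  17² − 18·4² = 1 ✓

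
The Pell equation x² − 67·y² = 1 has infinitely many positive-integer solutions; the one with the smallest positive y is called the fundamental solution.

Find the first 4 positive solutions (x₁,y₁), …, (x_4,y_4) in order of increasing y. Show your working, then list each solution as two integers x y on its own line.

[8; 5,2,1,1,7,1,1,2,5,16] for √67; ℓ=10 ⇒ convergent index 9
a_0=8:  p_0=8·1+0=8,  q_0=8·0+1=1
…
a_3=1:  p_3=1·90+41=131,  q_3=1·11+5=16
a_4=1:  p_4=1·131+90=221,  q_4=1·16+11=27
…
a_6=1:  p_6=1·1678+221=1899,  q_6=1·205+27=232
…
a_8=2:  p_8=2·3577+1899=9053,  q_8=2·437+232=1106
a_9=5:  p_9=5·9053+3577=48842,  q_9=5·1106+437=5967
(x₁, y₁) = (48842, 5967);  48842² − 67·5967² = 1 ✓
n=2: (48842,5967)∘(48842,5967) = (48842·48842+67·5967·5967, 48842·5967+5967·48842) = (4771081927,582880428)
n=3: (4771081927,582880428)∘(48842,5967) = (48842·4771081927+67·5967·582880428, 48842·582880428+5967·4771081927) = (466058366908226,56938091722785)
n=4: (466058366908226,56938091722785)∘(48842,5967) = (48842·466058366908226+67·5967·56938091722785, 48842·56938091722785+5967·466058366908226) = (45526445508292066657,5561940551265649512)

48842 5967
4771081927 582880428
466058366908226 56938091722785
45526445508292066657 5561940551265649512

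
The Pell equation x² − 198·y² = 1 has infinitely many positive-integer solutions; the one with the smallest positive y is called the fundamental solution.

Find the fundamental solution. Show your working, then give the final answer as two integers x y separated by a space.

197 14

d=198: √d = [14; 14,28] (ℓ=2, even), read p_1/q_1
i=0: a=14 ⇒ p=14, q=1
i=1: a=14 ⇒ p=197, q=14
fundamental: x₁=197, y₁=14  (since 38809 − 198·196 = 1)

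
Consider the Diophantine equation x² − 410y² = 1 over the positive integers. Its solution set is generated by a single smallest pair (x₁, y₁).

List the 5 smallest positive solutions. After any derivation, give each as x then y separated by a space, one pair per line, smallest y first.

81 4
13121 648
2125521 104972
344321281 17004816
55777922001 2754675220

[20; 4,40] for √410; ℓ=2 ⇒ convergent index 1
k=0  a_k=20  p_k/q_k = 20/1
k=1  a_k=4  p_k/q_k = 81/4
(x₁, y₁) = (81, 4);  81² − 410·4² = 1 ✓
(81+4√410)^2 = 13121 + 648√410
(81+4√410)^3 = 2125521 + 104972√410
(81+4√410)^4 = 344321281 + 17004816√410
(81+4√410)^5 = 55777922001 + 2754675220√410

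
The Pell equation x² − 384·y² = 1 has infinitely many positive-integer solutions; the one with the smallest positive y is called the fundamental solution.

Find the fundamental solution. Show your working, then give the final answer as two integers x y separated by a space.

[19; 1,1,2,9,2,1,1,38] for √384; ℓ=8 ⇒ convergent index 7
i=0: a=19 ⇒ p=19, q=1
…
i=2: a=1 ⇒ p=39, q=2
…
i=4: a=9 ⇒ p=921, q=47
i=5: a=2 ⇒ p=1940, q=99
i=6: a=1 ⇒ p=2861, q=146
i=7: a=1 ⇒ p=4801, q=245
→ (4801, 245).  Check: 4801²=23049601, 384·245²=23049600, difference 1.

4801 245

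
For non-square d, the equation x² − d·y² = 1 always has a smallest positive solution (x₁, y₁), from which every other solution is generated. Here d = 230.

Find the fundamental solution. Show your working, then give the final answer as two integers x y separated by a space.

[15; 6,30] for √230; ℓ=2 ⇒ convergent index 1
step 0: (15, 1)  from 15·(1,0) + (0,1)
step 1: (91, 6)  from 6·(15,1) + (1,0)
fundamental: x₁=91, y₁=6  (since 8281 − 230·36 = 1)

91 6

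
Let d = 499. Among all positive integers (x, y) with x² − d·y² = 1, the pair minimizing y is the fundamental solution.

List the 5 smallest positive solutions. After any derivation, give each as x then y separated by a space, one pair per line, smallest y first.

√499 → a₀=22, period (2,1,21,1,2,44); ℓ=6 even so k=5
i=0: a=22 ⇒ p=22, q=1
i=1: a=2 ⇒ p=45, q=2
i=2: a=1 ⇒ p=67, q=3
i=3: a=21 ⇒ p=1452, q=65
i=4: a=1 ⇒ p=1519, q=68
i=5: a=2 ⇒ p=4490, q=201
(x₁, y₁) = (4490, 201);  4490² − 499·201² = 1 ✓
k=2:  x_2 = 4490·4490+499·201·201 = 40320199,  y_2 = 4490·201+201·4490 = 1804980
k=3:  x_3 = 4490·40320199+499·201·1804980 = 362075382530,  y_3 = 4490·1804980+201·40320199 = 16208720199
k=4:  x_4 = 4490·362075382530+499·201·16208720199 = 3251436894799201,  y_4 = 4490·16208720199+201·362075382530 = 145554305582040
k=5:  x_5 = 4490·3251436894799201+499·201·145554305582040 = 29197902953221442450,  y_5 = 4490·145554305582040+201·3251436894799201 = 1307077647917999001

4490 201
40320199 1804980
362075382530 16208720199
3251436894799201 145554305582040
29197902953221442450 1307077647917999001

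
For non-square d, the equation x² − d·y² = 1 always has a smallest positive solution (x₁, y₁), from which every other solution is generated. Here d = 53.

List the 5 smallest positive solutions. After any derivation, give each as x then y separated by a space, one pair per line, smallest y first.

66249 9100
8777860001 1205731800
1163048894346249 159757052027300
154101652394311440001 21167489878307463600
20418160737778428282906249 2804650073736225260045500

√53 = [7; 3,1,1,3,14, …], period ℓ=5 (odd) → k=9
k=0  a_k=7  p_k/q_k = 7/1
k=1  a_k=3  p_k/q_k = 22/3
k=2  a_k=1  p_k/q_k = 29/4
k=3  a_k=1  p_k/q_k = 51/7
k=4  a_k=3  p_k/q_k = 182/25
k=5  a_k=14  p_k/q_k = 2599/357
…
k=7  a_k=1  p_k/q_k = 10578/1453
k=8  a_k=1  p_k/q_k = 18557/2549
k=9  a_k=3  p_k/q_k = 66249/9100
fundamental: x₁=66249, y₁=9100  (since 4388930001 − 53·82810000 = 1)
(66249+9100√53)^2 = 8777860001 + 1205731800√53
(66249+9100√53)^3 = 1163048894346249 + 159757052027300√53
(66249+9100√53)^4 = 154101652394311440001 + 21167489878307463600√53
(66249+9100√53)^5 = 20418160737778428282906249 + 2804650073736225260045500√53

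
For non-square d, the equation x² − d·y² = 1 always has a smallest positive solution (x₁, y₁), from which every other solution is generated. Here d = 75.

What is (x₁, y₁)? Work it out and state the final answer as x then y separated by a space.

26 3

[8; 1,1,1,16] for √75; ℓ=4 ⇒ convergent index 3
a_0=8:  p_0=8·1+0=8,  q_0=8·0+1=1
a_1=1:  p_1=1·8+1=9,  q_1=1·1+0=1
a_2=1:  p_2=1·9+8=17,  q_2=1·1+1=2
a_3=1:  p_3=1·17+9=26,  q_3=1·2+1=3
→ (26, 3).  Check: 26²=676, 75·3²=675, difference 1.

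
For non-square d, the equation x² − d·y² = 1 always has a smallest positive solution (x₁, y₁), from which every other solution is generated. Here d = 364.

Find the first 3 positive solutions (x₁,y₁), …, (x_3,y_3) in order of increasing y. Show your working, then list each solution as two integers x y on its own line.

√364 = [19; 12,1,2,3,1,8,1,3,2,1,12,38, …], period ℓ=12 (even) → k=11
i=0: a=19 ⇒ p=19, q=1
…
i=7: a=1 ⇒ p=30755, q=1612
i=8: a=3 ⇒ p=119872, q=6283
i=9: a=2 ⇒ p=270499, q=14178
i=10: a=1 ⇒ p=390371, q=20461
i=11: a=12 ⇒ p=4954951, q=259710
fundamental: x₁=4954951, y₁=259710  (since 24551539412401 − 364·67449284100 = 1)
k=2:  x_2 = 4954951·4954951+364·259710·259710 = 49103078824801,  y_2 = 4954951·259710+259710·4954951 = 2573700648420
k=3:  x_3 = 4954951·49103078824801+364·259710·2573700648420 = 486606699052048124551,  y_3 = 4954951·2573700648420+259710·49103078824801 = 25505121203178395130

4954951 259710
49103078824801 2573700648420
486606699052048124551 25505121203178395130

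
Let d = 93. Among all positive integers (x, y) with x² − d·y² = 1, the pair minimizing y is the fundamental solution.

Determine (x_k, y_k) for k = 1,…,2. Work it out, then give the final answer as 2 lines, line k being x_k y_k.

d=93: √d = [9; 1,1,1,4,6,4,1,1,1,18] (ℓ=10, even), read p_9/q_9
i=0: a=9 ⇒ p=9, q=1
…
i=4: a=4 ⇒ p=135, q=14
…
i=7: a=1 ⇒ p=4330, q=449
i=8: a=1 ⇒ p=7821, q=811
i=9: a=1 ⇒ p=12151, q=1260
(x₁, y₁) = (12151, 1260);  12151² − 93·1260² = 1 ✓
k=2:  x_2 = 12151·12151+93·1260·1260 = 295293601,  y_2 = 12151·1260+1260·12151 = 30620520

12151 1260
295293601 30620520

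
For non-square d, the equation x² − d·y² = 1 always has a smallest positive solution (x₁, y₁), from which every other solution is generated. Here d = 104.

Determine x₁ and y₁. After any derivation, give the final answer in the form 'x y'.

[10; 5,20] for √104; ℓ=2 ⇒ convergent index 1
step 0: (10, 1)  from 10·(1,0) + (0,1)
step 1: (51, 5)  from 5·(10,1) + (1,0)
(x₁, y₁) = (51, 5);  51² − 104·5² = 1 ✓

51 5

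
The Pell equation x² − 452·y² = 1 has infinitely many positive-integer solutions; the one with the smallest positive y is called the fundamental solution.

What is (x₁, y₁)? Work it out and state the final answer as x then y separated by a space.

√452 → a₀=21, period (3,1,5,3,10,3,5,1,3,42); ℓ=10 even so k=9
k=0  a_k=21  p_k/q_k = 21/1
k=1  a_k=3  p_k/q_k = 64/3
…
k=3  a_k=5  p_k/q_k = 489/23
k=4  a_k=3  p_k/q_k = 1552/73
k=5  a_k=10  p_k/q_k = 16009/753
k=6  a_k=3  p_k/q_k = 49579/2332
…
k=8  a_k=1  p_k/q_k = 313483/14745
k=9  a_k=3  p_k/q_k = 1204353/56648
fundamental: x₁=1204353, y₁=56648  (since 1450466148609 − 452·3208995904 = 1)

1204353 56648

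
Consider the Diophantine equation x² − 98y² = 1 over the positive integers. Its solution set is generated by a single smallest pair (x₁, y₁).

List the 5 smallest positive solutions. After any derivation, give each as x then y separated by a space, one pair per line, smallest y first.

√98 → a₀=9, period (1,8,1,18); ℓ=4 even so k=3
k=0  a_k=9  p_k/q_k = 9/1
k=1  a_k=1  p_k/q_k = 10/1
k=2  a_k=8  p_k/q_k = 89/9
k=3  a_k=1  p_k/q_k = 99/10
fundamental: x₁=99, y₁=10  (since 9801 − 98·100 = 1)
(x_2, y_2) = (99·99 + 98·10·10, 99·10 + 10·99) = (19601, 1980)
(x_3, y_3) = (99·19601 + 98·10·1980, 99·1980 + 10·19601) = (3880899, 392030)
(x_4, y_4) = (99·3880899 + 98·10·392030, 99·392030 + 10·3880899) = (768398401, 77619960)
(x_5, y_5) = (99·768398401 + 98·10·77619960, 99·77619960 + 10·768398401) = (152139002499, 15368360050)

99 10
19601 1980
3880899 392030
768398401 77619960
152139002499 15368360050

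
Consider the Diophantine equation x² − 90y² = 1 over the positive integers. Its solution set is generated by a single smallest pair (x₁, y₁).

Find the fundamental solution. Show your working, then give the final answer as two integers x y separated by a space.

19 2

[9; 2,18] for √90; ℓ=2 ⇒ convergent index 1
step 0: (9, 1)  from 9·(1,0) + (0,1)
step 1: (19, 2)  from 2·(9,1) + (1,0)
→ (19, 2).  Check: 19²=361, 90·2²=360, difference 1.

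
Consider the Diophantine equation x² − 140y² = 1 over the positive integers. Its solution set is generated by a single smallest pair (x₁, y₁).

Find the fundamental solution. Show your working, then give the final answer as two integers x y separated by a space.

d=140: √d = [11; 1,4,1,22] (ℓ=4, even), read p_3/q_3
a_0=11:  p_0=11·1+0=11,  q_0=11·0+1=1
…
a_2=4:  p_2=4·12+11=59,  q_2=4·1+1=5
a_3=1:  p_3=1·59+12=71,  q_3=1·5+1=6
→ (71, 6).  Check: 71²=5041, 140·6²=5040, difference 1.

71 6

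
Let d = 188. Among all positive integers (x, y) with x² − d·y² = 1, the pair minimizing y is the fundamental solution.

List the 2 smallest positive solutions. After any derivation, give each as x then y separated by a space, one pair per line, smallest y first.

[13; 1,2,2,6,2,2,1,26] for √188; ℓ=8 ⇒ convergent index 7
step 0: (13, 1)  from 13·(1,0) + (0,1)
…
step 6: (3277, 239)  from 2·(1330,97) + (617,45)
step 7: (4607, 336)  from 1·(3277,239) + (1330,97)
→ (4607, 336).  Check: 4607²=21224449, 188·336²=21224448, difference 1.
(4607+336√188)^2 = 42448897 + 3095904√188

4607 336
42448897 3095904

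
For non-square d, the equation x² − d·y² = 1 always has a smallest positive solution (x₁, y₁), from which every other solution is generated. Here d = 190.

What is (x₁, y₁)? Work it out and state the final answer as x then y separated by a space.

52021 3774

√190 → a₀=13, period (1,3,1,1,1,…,3,1,26); ℓ=14 even so k=13
a_0=13:  p_0=13·1+0=13,  q_0=13·0+1=1
…
a_5=1:  p_5=1·124+69=193,  q_5=1·9+5=14
a_6=2:  p_6=2·193+124=510,  q_6=2·14+9=37
a_7=2:  p_7=2·510+193=1213,  q_7=2·37+14=88
a_8=2:  p_8=2·1213+510=2936,  q_8=2·88+37=213
…
a_11=1:  p_11=1·7085+4149=11234,  q_11=1·514+301=815
a_12=3:  p_12=3·11234+7085=40787,  q_12=3·815+514=2959
a_13=1:  p_13=1·40787+11234=52021,  q_13=1·2959+815=3774
fundamental: x₁=52021, y₁=3774  (since 2706184441 − 190·14243076 = 1)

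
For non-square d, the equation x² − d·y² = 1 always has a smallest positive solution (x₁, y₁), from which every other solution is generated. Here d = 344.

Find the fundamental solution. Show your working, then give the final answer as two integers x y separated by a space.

10405 561

[18; 1,1,4,1,3,1,4,1,1,36] for √344; ℓ=10 ⇒ convergent index 9
k=0  a_k=18  p_k/q_k = 18/1
k=1  a_k=1  p_k/q_k = 19/1
…
k=4  a_k=1  p_k/q_k = 204/11
k=5  a_k=3  p_k/q_k = 779/42
…
k=8  a_k=1  p_k/q_k = 5694/307
k=9  a_k=1  p_k/q_k = 10405/561
(x₁, y₁) = (10405, 561);  10405² − 344·561² = 1 ✓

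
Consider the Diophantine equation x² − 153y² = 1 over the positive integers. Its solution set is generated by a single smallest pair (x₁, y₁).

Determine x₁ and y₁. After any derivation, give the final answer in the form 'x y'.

2177 176

√153 → a₀=12, period (2,1,2,2,2,1,2,24); ℓ=8 even so k=7
step 0: (12, 1)  from 12·(1,0) + (0,1)
…
step 2: (37, 3)  from 1·(25,2) + (12,1)
step 3: (99, 8)  from 2·(37,3) + (25,2)
…
step 5: (569, 46)  from 2·(235,19) + (99,8)
step 6: (804, 65)  from 1·(569,46) + (235,19)
step 7: (2177, 176)  from 2·(804,65) + (569,46)
→ (2177, 176).  Check: 2177²=4739329, 153·176²=4739328, difference 1.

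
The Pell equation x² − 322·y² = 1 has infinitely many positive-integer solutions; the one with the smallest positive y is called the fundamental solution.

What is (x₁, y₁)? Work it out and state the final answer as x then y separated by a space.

√322 = [17; 1,16,1,34, …], period ℓ=4 (even) → k=3
step 0: (17, 1)  from 17·(1,0) + (0,1)
…
step 2: (305, 17)  from 16·(18,1) + (17,1)
step 3: (323, 18)  from 1·(305,17) + (18,1)
(x₁, y₁) = (323, 18);  323² − 322·18² = 1 ✓

323 18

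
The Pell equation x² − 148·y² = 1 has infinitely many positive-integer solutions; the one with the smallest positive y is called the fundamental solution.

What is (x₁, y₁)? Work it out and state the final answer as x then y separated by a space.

73 6

√148 → a₀=12, period (6,24); ℓ=2 even so k=1
step 0: (12, 1)  from 12·(1,0) + (0,1)
step 1: (73, 6)  from 6·(12,1) + (1,0)
→ (73, 6).  Check: 73²=5329, 148·6²=5328, difference 1.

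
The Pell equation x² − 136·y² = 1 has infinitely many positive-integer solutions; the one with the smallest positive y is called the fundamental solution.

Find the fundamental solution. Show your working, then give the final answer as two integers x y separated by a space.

35 3

d=136: √d = [11; 1,1,1,22] (ℓ=4, even), read p_3/q_3
a_0=11:  p_0=11·1+0=11,  q_0=11·0+1=1
…
a_2=1:  p_2=1·12+11=23,  q_2=1·1+1=2
a_3=1:  p_3=1·23+12=35,  q_3=1·2+1=3
(x₁, y₁) = (35, 3);  35² − 136·3² = 1 ✓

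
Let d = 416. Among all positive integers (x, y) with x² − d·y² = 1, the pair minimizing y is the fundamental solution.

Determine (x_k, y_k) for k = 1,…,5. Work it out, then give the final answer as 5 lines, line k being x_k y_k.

[20; 2,1,1,9,1,1,2,40] for √416; ℓ=8 ⇒ convergent index 7
k=0  a_k=20  p_k/q_k = 20/1
…
k=2  a_k=1  p_k/q_k = 61/3
…
k=6  a_k=1  p_k/q_k = 2060/101
k=7  a_k=2  p_k/q_k = 5201/255
(x₁, y₁) = (5201, 255);  5201² − 416·255² = 1 ✓
(5201+255√416)^2 = 54100801 + 2652510√416
(5201+255√416)^3 = 562756526801 + 27591408765√416
(5201+255√416)^4 = 5853793337683201 + 287005831321020√416
(5201+255√416)^5 = 60891157735824130001 + 2985434629809841275√416

5201 255
54100801 2652510
562756526801 27591408765
5853793337683201 287005831321020
60891157735824130001 2985434629809841275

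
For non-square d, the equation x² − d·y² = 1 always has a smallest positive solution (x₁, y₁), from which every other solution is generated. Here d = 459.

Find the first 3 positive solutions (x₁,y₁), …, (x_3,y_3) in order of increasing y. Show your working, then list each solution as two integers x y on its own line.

499850 23331
499700044999 23324000700
499550134985000450 23317003499766669

√459 = [21; 2,2,1,4,21,4,1,2,2,42, …], period ℓ=10 (even) → k=9
a_0=21:  p_0=21·1+0=21,  q_0=21·0+1=1
a_1=2:  p_1=2·21+1=43,  q_1=2·1+0=2
a_2=2:  p_2=2·43+21=107,  q_2=2·2+1=5
a_3=1:  p_3=1·107+43=150,  q_3=1·5+2=7
…
a_5=21:  p_5=21·707+150=14997,  q_5=21·33+7=700
a_6=4:  p_6=4·14997+707=60695,  q_6=4·700+33=2833
a_7=1:  p_7=1·60695+14997=75692,  q_7=1·2833+700=3533
a_8=2:  p_8=2·75692+60695=212079,  q_8=2·3533+2833=9899
a_9=2:  p_9=2·212079+75692=499850,  q_9=2·9899+3533=23331
(x₁, y₁) = (499850, 23331);  499850² − 459·23331² = 1 ✓
k=2:  x_2 = 499850·499850+459·23331·23331 = 499700044999,  y_2 = 499850·23331+23331·499850 = 23324000700
k=3:  x_3 = 499850·499700044999+459·23331·23324000700 = 499550134985000450,  y_3 = 499850·23324000700+23331·499700044999 = 23317003499766669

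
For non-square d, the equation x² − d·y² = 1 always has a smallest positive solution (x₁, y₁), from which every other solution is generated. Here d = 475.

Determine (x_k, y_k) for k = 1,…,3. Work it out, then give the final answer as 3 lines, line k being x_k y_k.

57799 2652
6681448801 306565896
772362118440199 35438404443156

√475 = [21; 1,3,1,6,2,6,1,3,1,42, …], period ℓ=10 (even) → k=9
step 0: (21, 1)  from 21·(1,0) + (0,1)
…
step 2: (87, 4)  from 3·(22,1) + (21,1)
step 3: (109, 5)  from 1·(87,4) + (22,1)
step 4: (741, 34)  from 6·(109,5) + (87,4)
step 5: (1591, 73)  from 2·(741,34) + (109,5)
step 6: (10287, 472)  from 6·(1591,73) + (741,34)
…
step 8: (45921, 2107)  from 3·(11878,545) + (10287,472)
step 9: (57799, 2652)  from 1·(45921,2107) + (11878,545)
→ (57799, 2652).  Check: 57799²=3340724401, 475·2652²=3340724400, difference 1.
k=2:  x_2 = 57799·57799+475·2652·2652 = 6681448801,  y_2 = 57799·2652+2652·57799 = 306565896
k=3:  x_3 = 57799·6681448801+475·2652·306565896 = 772362118440199,  y_3 = 57799·306565896+2652·6681448801 = 35438404443156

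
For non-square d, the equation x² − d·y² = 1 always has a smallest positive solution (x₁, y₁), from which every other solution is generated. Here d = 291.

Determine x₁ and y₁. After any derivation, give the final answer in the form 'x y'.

290 17

d=291: √d = [17; 17,34] (ℓ=2, even), read p_1/q_1
a_0=17:  p_0=17·1+0=17,  q_0=17·0+1=1
a_1=17:  p_1=17·17+1=290,  q_1=17·1+0=17
fundamental: x₁=290, y₁=17  (since 84100 − 291·289 = 1)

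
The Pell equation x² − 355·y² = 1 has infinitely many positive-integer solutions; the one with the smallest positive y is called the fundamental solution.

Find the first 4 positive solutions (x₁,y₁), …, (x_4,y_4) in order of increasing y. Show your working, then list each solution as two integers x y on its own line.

954809 50676
1823320452961 96771801768
3481845556741524089 184797174548553948
6648994948371812427335041 352892010866963721270096

d=355: √d = [18; 1,5,3,3,1,6,1,3,3,5,1,36] (ℓ=12, even), read p_11/q_11
i=0: a=18 ⇒ p=18, q=1
…
i=2: a=5 ⇒ p=113, q=6
…
i=6: a=6 ⇒ p=10457, q=555
i=7: a=1 ⇒ p=12002, q=637
…
i=9: a=3 ⇒ p=151391, q=8035
i=10: a=5 ⇒ p=803418, q=42641
i=11: a=1 ⇒ p=954809, q=50676
→ (954809, 50676).  Check: 954809²=911660226481, 355·50676²=911660226480, difference 1.
k=2:  x_2 = 954809·954809+355·50676·50676 = 1823320452961,  y_2 = 954809·50676+50676·954809 = 96771801768
k=3:  x_3 = 954809·1823320452961+355·50676·96771801768 = 3481845556741524089,  y_3 = 954809·96771801768+50676·1823320452961 = 184797174548553948
k=4:  x_4 = 954809·3481845556741524089+355·50676·184797174548553948 = 6648994948371812427335041,  y_4 = 954809·184797174548553948+50676·3481845556741524089 = 352892010866963721270096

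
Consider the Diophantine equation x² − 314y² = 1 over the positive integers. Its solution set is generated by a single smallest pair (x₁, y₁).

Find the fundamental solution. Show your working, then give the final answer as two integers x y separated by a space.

[17; 1,2,1,1,2,1,34] for √314; ℓ=7 ⇒ convergent index 13
k=0  a_k=17  p_k/q_k = 17/1
k=1  a_k=1  p_k/q_k = 18/1
k=2  a_k=2  p_k/q_k = 53/3
k=3  a_k=1  p_k/q_k = 71/4
k=4  a_k=1  p_k/q_k = 124/7
k=5  a_k=2  p_k/q_k = 319/18
k=6  a_k=1  p_k/q_k = 443/25
k=7  a_k=34  p_k/q_k = 15381/868
k=8  a_k=1  p_k/q_k = 15824/893
…
k=10  a_k=1  p_k/q_k = 62853/3547
k=11  a_k=1  p_k/q_k = 109882/6201
k=12  a_k=2  p_k/q_k = 282617/15949
k=13  a_k=1  p_k/q_k = 392499/22150
→ (392499, 22150).  Check: 392499²=154055465001, 314·22150²=154055465000, difference 1.

392499 22150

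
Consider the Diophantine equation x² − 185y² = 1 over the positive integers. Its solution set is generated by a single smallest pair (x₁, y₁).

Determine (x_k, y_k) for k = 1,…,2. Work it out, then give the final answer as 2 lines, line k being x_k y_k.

√185 = [13; 1,1,1,1,26, …], period ℓ=5 (odd) → k=9
a_0=13:  p_0=13·1+0=13,  q_0=13·0+1=1
a_1=1:  p_1=1·13+1=14,  q_1=1·1+0=1
…
a_3=1:  p_3=1·27+14=41,  q_3=1·2+1=3
…
a_5=26:  p_5=26·68+41=1809,  q_5=26·5+3=133
…
a_7=1:  p_7=1·1877+1809=3686,  q_7=1·138+133=271
a_8=1:  p_8=1·3686+1877=5563,  q_8=1·271+138=409
a_9=1:  p_9=1·5563+3686=9249,  q_9=1·409+271=680
(x₁, y₁) = (9249, 680);  9249² − 185·680² = 1 ✓
(x_2, y_2) = (9249·9249 + 185·680·680, 9249·680 + 680·9249) = (171088001, 12578640)

9249 680
171088001 12578640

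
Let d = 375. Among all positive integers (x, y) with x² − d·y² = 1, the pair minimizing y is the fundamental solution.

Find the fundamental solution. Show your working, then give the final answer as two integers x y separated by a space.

15124 781

√375 = [19; 2,1,2,1,5,1,2,1,2,38, …], period ℓ=10 (even) → k=9
step 0: (19, 1)  from 19·(1,0) + (0,1)
step 1: (39, 2)  from 2·(19,1) + (1,0)
…
step 4: (213, 11)  from 1·(155,8) + (58,3)
step 5: (1220, 63)  from 5·(213,11) + (155,8)
…
step 7: (4086, 211)  from 2·(1433,74) + (1220,63)
step 8: (5519, 285)  from 1·(4086,211) + (1433,74)
step 9: (15124, 781)  from 2·(5519,285) + (4086,211)
fundamental: x₁=15124, y₁=781  (since 228735376 − 375·609961 = 1)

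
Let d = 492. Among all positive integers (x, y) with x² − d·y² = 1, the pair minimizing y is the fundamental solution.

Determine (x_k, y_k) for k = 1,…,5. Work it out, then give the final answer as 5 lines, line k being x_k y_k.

29767 1342
1772148577 79894628
105503093353351 4756446782010
6281021157926249857 283170302640288712
373934313510478265633287 16858260792630501398198

[22; 5,1,1,10,1,1,5,44] for √492; ℓ=8 ⇒ convergent index 7
k=0  a_k=22  p_k/q_k = 22/1
…
k=3  a_k=1  p_k/q_k = 244/11
k=4  a_k=10  p_k/q_k = 2573/116
k=5  a_k=1  p_k/q_k = 2817/127
k=6  a_k=1  p_k/q_k = 5390/243
k=7  a_k=5  p_k/q_k = 29767/1342
fundamental: x₁=29767, y₁=1342  (since 886074289 − 492·1800964 = 1)
k=2:  x_2 = 29767·29767+492·1342·1342 = 1772148577,  y_2 = 29767·1342+1342·29767 = 79894628
k=3:  x_3 = 29767·1772148577+492·1342·79894628 = 105503093353351,  y_3 = 29767·79894628+1342·1772148577 = 4756446782010
k=4:  x_4 = 29767·105503093353351+492·1342·4756446782010 = 6281021157926249857,  y_4 = 29767·4756446782010+1342·105503093353351 = 283170302640288712
k=5:  x_5 = 29767·6281021157926249857+492·1342·283170302640288712 = 373934313510478265633287,  y_5 = 29767·283170302640288712+1342·6281021157926249857 = 16858260792630501398198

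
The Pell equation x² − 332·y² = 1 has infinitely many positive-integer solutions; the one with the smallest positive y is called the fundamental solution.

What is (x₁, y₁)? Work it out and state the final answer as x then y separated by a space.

√332 → a₀=18, period (4,1,1,8,1,1,4,36); ℓ=8 even so k=7
step 0: (18, 1)  from 18·(1,0) + (0,1)
…
step 3: (164, 9)  from 1·(91,5) + (73,4)
step 4: (1403, 77)  from 8·(164,9) + (91,5)
…
step 6: (2970, 163)  from 1·(1567,86) + (1403,77)
step 7: (13447, 738)  from 4·(2970,163) + (1567,86)
→ (13447, 738).  Check: 13447²=180821809, 332·738²=180821808, difference 1.

13447 738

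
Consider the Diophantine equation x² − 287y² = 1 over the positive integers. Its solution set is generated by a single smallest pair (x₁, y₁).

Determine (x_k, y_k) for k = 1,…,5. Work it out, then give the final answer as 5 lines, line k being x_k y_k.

288 17
165887 9792
95550624 5640175
55036993537 3248731008
31701212726688 1871263420433

√287 → a₀=16, period (1,15,1,32); ℓ=4 even so k=3
k=0  a_k=16  p_k/q_k = 16/1
k=1  a_k=1  p_k/q_k = 17/1
k=2  a_k=15  p_k/q_k = 271/16
k=3  a_k=1  p_k/q_k = 288/17
(x₁, y₁) = (288, 17);  288² − 287·17² = 1 ✓
(x_2, y_2) = (288·288 + 287·17·17, 288·17 + 17·288) = (165887, 9792)
(x_3, y_3) = (288·165887 + 287·17·9792, 288·9792 + 17·165887) = (95550624, 5640175)
(x_4, y_4) = (288·95550624 + 287·17·5640175, 288·5640175 + 17·95550624) = (55036993537, 3248731008)
(x_5, y_5) = (288·55036993537 + 287·17·3248731008, 288·3248731008 + 17·55036993537) = (31701212726688, 1871263420433)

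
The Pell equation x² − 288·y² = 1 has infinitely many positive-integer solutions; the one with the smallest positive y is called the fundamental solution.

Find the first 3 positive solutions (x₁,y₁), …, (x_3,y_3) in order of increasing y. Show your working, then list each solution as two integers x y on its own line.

17 1
577 34
19601 1155

[16; 1,32] for √288; ℓ=2 ⇒ convergent index 1
a_0=16:  p_0=16·1+0=16,  q_0=16·0+1=1
a_1=1:  p_1=1·16+1=17,  q_1=1·1+0=1
→ (17, 1).  Check: 17²=289, 288·1²=288, difference 1.
k=2:  x_2 = 17·17+288·1·1 = 577,  y_2 = 17·1+1·17 = 34
k=3:  x_3 = 17·577+288·1·34 = 19601,  y_3 = 17·34+1·577 = 1155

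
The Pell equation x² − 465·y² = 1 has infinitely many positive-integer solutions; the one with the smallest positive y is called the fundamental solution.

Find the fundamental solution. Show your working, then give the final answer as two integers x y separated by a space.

[21; 1,1,3,2,2,2,3,1,1,42] for √465; ℓ=10 ⇒ convergent index 9
k=0  a_k=21  p_k/q_k = 21/1
…
k=2  a_k=1  p_k/q_k = 43/2
k=3  a_k=3  p_k/q_k = 151/7
…
k=5  a_k=2  p_k/q_k = 841/39
k=6  a_k=2  p_k/q_k = 2027/94
k=7  a_k=3  p_k/q_k = 6922/321
k=8  a_k=1  p_k/q_k = 8949/415
k=9  a_k=1  p_k/q_k = 15871/736
(x₁, y₁) = (15871, 736);  15871² − 465·736² = 1 ✓

15871 736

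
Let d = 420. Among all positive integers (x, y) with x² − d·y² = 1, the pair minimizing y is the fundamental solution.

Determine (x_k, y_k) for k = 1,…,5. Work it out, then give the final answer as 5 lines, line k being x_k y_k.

d=420: √d = [20; 2,40] (ℓ=2, even), read p_1/q_1
step 0: (20, 1)  from 20·(1,0) + (0,1)
step 1: (41, 2)  from 2·(20,1) + (1,0)
(x₁, y₁) = (41, 2);  41² − 420·2² = 1 ✓
n=2: (41,2)∘(41,2) = (41·41+420·2·2, 41·2+2·41) = (3361,164)
n=3: (3361,164)∘(41,2) = (41·3361+420·2·164, 41·164+2·3361) = (275561,13446)
n=4: (275561,13446)∘(41,2) = (41·275561+420·2·13446, 41·13446+2·275561) = (22592641,1102408)
n=5: (22592641,1102408)∘(41,2) = (41·22592641+420·2·1102408, 41·1102408+2·22592641) = (1852321001,90384010)

41 2
3361 164
275561 13446
22592641 1102408
1852321001 90384010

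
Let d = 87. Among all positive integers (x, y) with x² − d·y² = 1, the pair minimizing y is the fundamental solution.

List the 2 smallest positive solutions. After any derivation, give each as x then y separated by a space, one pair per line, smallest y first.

28 3
1567 168

d=87: √d = [9; 3,18] (ℓ=2, even), read p_1/q_1
k=0  a_k=9  p_k/q_k = 9/1
k=1  a_k=3  p_k/q_k = 28/3
(x₁, y₁) = (28, 3);  28² − 87·3² = 1 ✓
k=2:  x_2 = 28·28+87·3·3 = 1567,  y_2 = 28·3+3·28 = 168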